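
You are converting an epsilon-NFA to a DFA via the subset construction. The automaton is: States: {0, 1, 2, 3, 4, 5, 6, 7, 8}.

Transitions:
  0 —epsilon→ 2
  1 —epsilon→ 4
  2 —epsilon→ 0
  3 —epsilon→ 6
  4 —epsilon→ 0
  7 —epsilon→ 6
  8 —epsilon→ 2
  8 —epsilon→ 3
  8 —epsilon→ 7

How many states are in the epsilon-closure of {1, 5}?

5

Start with {1, 5}.
From 1 via epsilon: add 4.
From 4 via epsilon: add 0.
From 0 via epsilon: add 2.
epsilon-closure = {0, 1, 2, 4, 5}, which has 5 states.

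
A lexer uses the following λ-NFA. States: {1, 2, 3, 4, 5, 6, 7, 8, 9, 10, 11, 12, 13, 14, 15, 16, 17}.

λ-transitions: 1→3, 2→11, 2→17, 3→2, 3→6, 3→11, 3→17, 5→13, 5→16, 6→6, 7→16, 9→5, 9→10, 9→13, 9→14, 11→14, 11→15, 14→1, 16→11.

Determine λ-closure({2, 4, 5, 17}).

Start with {2, 4, 5, 17}.
From 2 via λ: add 11.
From 5 via λ: add 13, 16.
From 11 via λ: add 14, 15.
From 14 via λ: add 1.
From 1 via λ: add 3.
From 3 via λ: add 6.
No new states can be added; the closed set is {1, 2, 3, 4, 5, 6, 11, 13, 14, 15, 16, 17}.

{1, 2, 3, 4, 5, 6, 11, 13, 14, 15, 16, 17}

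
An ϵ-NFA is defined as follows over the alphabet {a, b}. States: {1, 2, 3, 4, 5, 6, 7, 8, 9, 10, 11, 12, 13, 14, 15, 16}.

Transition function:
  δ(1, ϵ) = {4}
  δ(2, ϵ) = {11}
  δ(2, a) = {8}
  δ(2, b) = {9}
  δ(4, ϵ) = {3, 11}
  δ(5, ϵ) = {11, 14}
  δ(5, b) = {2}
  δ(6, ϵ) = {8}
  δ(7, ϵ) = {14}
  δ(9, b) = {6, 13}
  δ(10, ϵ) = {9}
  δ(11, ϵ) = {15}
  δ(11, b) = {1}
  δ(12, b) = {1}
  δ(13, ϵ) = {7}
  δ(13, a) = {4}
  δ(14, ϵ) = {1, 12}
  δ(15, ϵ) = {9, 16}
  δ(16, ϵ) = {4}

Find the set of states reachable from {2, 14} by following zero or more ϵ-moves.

{1, 2, 3, 4, 9, 11, 12, 14, 15, 16}

Start with {2, 14}.
From 2 via ϵ: add 11.
From 14 via ϵ: add 1, 12.
From 1 via ϵ: add 4.
From 11 via ϵ: add 15.
From 4 via ϵ: add 3.
From 15 via ϵ: add 9, 16.
No new states can be added; the closed set is {1, 2, 3, 4, 9, 11, 12, 14, 15, 16}.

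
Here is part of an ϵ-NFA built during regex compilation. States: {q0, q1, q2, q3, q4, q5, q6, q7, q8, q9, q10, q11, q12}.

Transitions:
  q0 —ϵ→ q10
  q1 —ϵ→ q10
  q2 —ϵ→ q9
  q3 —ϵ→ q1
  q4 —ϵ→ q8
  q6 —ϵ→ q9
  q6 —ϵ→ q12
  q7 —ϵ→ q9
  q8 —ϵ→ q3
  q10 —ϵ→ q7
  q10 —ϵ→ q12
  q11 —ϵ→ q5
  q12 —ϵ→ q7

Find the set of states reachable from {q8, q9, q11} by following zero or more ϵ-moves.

Start with {q8, q9, q11}.
From q8 via ϵ: add q3.
From q11 via ϵ: add q5.
From q3 via ϵ: add q1.
From q1 via ϵ: add q10.
From q10 via ϵ: add q7, q12.
No new states can be added; the closed set is {q1, q3, q5, q7, q8, q9, q10, q11, q12}.

{q1, q3, q5, q7, q8, q9, q10, q11, q12}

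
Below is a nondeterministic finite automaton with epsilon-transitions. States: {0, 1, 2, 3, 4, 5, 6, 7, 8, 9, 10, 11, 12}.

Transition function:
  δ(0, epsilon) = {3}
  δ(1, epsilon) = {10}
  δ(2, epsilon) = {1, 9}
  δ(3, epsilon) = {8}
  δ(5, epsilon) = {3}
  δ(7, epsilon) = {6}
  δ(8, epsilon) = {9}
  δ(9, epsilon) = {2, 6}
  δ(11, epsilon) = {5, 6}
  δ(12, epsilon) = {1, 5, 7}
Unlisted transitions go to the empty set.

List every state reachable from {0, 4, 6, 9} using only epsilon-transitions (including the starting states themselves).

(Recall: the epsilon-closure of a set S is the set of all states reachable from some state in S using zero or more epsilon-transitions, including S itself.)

Start with {0, 4, 6, 9}.
From 0 via epsilon: add 3.
From 9 via epsilon: add 2.
From 2 via epsilon: add 1.
From 3 via epsilon: add 8.
From 1 via epsilon: add 10.
No new states can be added; the closed set is {0, 1, 2, 3, 4, 6, 8, 9, 10}.

{0, 1, 2, 3, 4, 6, 8, 9, 10}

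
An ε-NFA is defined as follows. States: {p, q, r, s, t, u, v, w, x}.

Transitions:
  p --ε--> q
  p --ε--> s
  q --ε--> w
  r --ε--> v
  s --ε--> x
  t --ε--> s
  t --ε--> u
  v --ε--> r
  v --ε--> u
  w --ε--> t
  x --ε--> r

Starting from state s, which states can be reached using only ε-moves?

Start with {s}.
From s via ε: add x.
From x via ε: add r.
From r via ε: add v.
From v via ε: add u.
No new states can be added; the closed set is {r, s, u, v, x}.

{r, s, u, v, x}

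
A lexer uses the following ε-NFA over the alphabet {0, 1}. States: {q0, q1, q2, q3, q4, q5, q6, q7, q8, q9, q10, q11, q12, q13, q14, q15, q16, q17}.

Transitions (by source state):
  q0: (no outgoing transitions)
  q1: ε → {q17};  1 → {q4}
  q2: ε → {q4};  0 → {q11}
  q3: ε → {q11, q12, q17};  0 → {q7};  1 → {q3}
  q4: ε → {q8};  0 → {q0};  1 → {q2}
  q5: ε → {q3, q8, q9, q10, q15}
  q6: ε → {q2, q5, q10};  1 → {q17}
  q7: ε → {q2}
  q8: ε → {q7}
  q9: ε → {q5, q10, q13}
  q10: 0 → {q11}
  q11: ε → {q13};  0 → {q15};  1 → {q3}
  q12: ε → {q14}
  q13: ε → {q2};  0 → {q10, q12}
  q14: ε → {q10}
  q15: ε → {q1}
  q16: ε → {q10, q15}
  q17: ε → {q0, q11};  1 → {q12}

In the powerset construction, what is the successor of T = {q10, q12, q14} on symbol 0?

q10 on 0 → {q11}.
No 0-transition from q12, q14.
Union after reading 0: {q11}.
Now take the ε-closure:
From q11 via ε: add q13.
From q13 via ε: add q2.
From q2 via ε: add q4.
From q4 via ε: add q8.
From q8 via ε: add q7.
No new states can be added; the closed set is {q2, q4, q7, q8, q11, q13}.

{q2, q4, q7, q8, q11, q13}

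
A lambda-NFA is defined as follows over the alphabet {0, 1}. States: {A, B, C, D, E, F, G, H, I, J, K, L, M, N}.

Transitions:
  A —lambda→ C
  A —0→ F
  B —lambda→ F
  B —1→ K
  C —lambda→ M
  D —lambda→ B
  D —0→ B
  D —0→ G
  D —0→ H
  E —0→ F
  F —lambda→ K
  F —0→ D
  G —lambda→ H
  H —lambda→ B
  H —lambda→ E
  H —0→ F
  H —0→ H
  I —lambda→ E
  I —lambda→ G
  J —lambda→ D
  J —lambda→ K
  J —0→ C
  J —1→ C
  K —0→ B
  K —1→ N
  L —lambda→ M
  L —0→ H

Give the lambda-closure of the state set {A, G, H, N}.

{A, B, C, E, F, G, H, K, M, N}

Start with {A, G, H, N}.
From A via lambda: add C.
From H via lambda: add B, E.
From B via lambda: add F.
From C via lambda: add M.
From F via lambda: add K.
No new states can be added; the closed set is {A, B, C, E, F, G, H, K, M, N}.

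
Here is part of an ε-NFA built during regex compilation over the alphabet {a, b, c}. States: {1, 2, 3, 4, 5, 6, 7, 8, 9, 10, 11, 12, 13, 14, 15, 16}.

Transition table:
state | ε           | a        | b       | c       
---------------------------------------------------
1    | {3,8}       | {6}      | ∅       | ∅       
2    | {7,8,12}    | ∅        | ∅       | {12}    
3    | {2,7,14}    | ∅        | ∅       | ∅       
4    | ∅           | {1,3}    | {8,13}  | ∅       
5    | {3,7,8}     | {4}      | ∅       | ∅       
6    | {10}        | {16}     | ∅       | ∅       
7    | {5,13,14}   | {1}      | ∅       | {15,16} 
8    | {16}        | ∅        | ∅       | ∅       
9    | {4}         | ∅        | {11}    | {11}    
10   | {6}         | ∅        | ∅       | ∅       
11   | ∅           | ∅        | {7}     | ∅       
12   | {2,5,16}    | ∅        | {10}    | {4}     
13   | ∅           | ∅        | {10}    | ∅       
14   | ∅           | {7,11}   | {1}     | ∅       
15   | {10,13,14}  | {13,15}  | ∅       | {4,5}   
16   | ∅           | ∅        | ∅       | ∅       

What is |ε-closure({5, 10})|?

11

Start with {5, 10}.
From 5 via ε: add 3, 7, 8.
From 10 via ε: add 6.
From 3 via ε: add 2, 14.
From 7 via ε: add 13.
From 8 via ε: add 16.
From 2 via ε: add 12.
ε-closure = {2, 3, 5, 6, 7, 8, 10, 12, 13, 14, 16}, which has 11 states.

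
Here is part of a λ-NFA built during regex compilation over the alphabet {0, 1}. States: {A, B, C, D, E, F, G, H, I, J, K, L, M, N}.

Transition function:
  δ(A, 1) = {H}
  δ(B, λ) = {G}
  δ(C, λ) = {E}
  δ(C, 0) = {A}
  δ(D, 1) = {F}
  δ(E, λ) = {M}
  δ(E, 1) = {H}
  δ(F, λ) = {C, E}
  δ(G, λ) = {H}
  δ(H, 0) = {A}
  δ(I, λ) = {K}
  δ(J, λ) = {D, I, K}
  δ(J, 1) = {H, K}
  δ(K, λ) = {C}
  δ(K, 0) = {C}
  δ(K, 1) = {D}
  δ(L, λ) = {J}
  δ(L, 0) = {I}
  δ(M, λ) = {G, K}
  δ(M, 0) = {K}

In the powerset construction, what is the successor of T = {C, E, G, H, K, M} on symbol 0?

C on 0 → {A}.
H on 0 → {A}.
K on 0 → {C}.
M on 0 → {K}.
No 0-transition from E, G.
Union after reading 0: {A, C, K}.
Now take the λ-closure:
From C via λ: add E.
From E via λ: add M.
From M via λ: add G.
From G via λ: add H.
No new states can be added; the closed set is {A, C, E, G, H, K, M}.

{A, C, E, G, H, K, M}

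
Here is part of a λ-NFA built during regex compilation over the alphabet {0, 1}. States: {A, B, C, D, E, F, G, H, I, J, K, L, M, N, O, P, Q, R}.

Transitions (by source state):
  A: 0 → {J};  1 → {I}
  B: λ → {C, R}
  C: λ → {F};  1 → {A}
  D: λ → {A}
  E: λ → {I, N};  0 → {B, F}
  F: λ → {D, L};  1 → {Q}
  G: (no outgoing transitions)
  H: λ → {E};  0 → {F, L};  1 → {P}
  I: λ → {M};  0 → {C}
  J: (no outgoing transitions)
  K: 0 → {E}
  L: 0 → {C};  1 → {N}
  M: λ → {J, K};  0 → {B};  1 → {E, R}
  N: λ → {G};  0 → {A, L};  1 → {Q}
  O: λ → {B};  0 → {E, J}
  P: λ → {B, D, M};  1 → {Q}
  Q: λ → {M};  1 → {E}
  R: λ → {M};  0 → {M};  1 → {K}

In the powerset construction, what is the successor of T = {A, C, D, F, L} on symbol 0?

{A, C, D, F, J, L}

A on 0 → {J}.
L on 0 → {C}.
No 0-transition from C, D, F.
Union after reading 0: {C, J}.
Now take the λ-closure:
From C via λ: add F.
From F via λ: add D, L.
From D via λ: add A.
No new states can be added; the closed set is {A, C, D, F, J, L}.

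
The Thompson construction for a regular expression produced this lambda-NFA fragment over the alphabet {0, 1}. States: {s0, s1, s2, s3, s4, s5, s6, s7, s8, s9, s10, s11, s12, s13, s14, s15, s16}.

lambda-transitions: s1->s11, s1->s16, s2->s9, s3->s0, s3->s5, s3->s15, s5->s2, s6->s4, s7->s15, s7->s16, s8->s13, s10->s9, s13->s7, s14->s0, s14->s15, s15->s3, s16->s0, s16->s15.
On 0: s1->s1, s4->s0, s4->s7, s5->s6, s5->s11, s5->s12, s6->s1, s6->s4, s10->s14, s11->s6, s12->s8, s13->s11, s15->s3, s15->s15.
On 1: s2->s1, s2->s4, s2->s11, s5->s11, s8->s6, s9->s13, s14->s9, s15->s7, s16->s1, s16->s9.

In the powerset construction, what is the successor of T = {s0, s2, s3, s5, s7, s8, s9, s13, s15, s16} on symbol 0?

{s0, s2, s3, s4, s5, s6, s9, s11, s12, s15}

s5 on 0 → {s6, s11, s12}.
s13 on 0 → {s11}.
s15 on 0 → {s3, s15}.
No 0-transition from s0, s2, s3, s7, s8, s9, s16.
Union after reading 0: {s3, s6, s11, s12, s15}.
Now take the lambda-closure:
From s3 via lambda: add s0, s5.
From s6 via lambda: add s4.
From s5 via lambda: add s2.
From s2 via lambda: add s9.
No new states can be added; the closed set is {s0, s2, s3, s4, s5, s6, s9, s11, s12, s15}.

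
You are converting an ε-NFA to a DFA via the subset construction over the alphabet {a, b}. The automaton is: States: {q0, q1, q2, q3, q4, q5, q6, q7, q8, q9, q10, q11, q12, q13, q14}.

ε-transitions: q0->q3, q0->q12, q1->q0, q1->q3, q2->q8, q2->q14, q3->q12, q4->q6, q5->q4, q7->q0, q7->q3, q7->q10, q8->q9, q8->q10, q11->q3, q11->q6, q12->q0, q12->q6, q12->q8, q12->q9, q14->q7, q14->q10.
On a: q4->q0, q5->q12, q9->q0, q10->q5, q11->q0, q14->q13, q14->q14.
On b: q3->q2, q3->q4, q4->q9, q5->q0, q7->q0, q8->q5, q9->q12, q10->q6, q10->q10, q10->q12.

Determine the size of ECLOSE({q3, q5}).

9

Start with {q3, q5}.
From q3 via ε: add q12.
From q5 via ε: add q4.
From q4 via ε: add q6.
From q12 via ε: add q0, q8, q9.
From q8 via ε: add q10.
ε-closure = {q0, q3, q4, q5, q6, q8, q9, q10, q12}, which has 9 states.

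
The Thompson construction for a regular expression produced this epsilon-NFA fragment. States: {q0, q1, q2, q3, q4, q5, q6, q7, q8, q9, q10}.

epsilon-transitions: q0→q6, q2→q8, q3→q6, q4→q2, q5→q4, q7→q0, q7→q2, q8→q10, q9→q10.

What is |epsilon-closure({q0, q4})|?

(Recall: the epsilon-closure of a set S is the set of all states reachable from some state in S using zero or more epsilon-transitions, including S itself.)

Start with {q0, q4}.
From q0 via epsilon: add q6.
From q4 via epsilon: add q2.
From q2 via epsilon: add q8.
From q8 via epsilon: add q10.
epsilon-closure = {q0, q2, q4, q6, q8, q10}, which has 6 states.

6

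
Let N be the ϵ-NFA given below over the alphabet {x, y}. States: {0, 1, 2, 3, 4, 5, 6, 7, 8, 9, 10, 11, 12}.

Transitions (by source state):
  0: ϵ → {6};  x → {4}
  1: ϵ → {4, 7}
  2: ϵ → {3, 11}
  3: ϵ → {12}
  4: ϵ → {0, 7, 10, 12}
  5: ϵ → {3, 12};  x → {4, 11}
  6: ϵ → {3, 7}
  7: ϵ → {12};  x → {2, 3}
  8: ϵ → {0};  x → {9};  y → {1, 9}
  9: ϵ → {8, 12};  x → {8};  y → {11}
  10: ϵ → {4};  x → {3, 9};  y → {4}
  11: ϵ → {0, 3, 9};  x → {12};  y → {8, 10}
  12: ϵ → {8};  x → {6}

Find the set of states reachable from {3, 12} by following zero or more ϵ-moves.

{0, 3, 6, 7, 8, 12}

Start with {3, 12}.
From 12 via ϵ: add 8.
From 8 via ϵ: add 0.
From 0 via ϵ: add 6.
From 6 via ϵ: add 7.
No new states can be added; the closed set is {0, 3, 6, 7, 8, 12}.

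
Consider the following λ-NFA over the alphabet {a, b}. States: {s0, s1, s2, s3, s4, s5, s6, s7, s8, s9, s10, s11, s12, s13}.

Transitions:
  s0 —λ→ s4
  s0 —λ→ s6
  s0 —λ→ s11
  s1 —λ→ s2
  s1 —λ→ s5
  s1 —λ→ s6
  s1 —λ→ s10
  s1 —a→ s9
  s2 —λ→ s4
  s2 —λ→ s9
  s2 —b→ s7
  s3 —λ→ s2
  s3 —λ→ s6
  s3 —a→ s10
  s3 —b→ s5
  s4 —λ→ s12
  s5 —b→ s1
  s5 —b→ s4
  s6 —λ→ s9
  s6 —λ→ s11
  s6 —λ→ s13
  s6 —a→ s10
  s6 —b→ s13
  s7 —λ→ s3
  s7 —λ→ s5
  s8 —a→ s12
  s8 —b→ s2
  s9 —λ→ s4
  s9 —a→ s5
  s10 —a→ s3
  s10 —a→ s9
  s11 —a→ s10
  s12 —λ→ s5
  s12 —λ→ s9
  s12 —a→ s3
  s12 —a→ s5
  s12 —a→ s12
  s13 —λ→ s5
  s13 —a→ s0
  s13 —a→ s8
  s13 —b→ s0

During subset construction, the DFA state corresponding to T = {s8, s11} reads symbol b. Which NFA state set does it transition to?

s8 on b → {s2}.
No b-transition from s11.
Union after reading b: {s2}.
Now take the λ-closure:
From s2 via λ: add s4, s9.
From s4 via λ: add s12.
From s12 via λ: add s5.
No new states can be added; the closed set is {s2, s4, s5, s9, s12}.

{s2, s4, s5, s9, s12}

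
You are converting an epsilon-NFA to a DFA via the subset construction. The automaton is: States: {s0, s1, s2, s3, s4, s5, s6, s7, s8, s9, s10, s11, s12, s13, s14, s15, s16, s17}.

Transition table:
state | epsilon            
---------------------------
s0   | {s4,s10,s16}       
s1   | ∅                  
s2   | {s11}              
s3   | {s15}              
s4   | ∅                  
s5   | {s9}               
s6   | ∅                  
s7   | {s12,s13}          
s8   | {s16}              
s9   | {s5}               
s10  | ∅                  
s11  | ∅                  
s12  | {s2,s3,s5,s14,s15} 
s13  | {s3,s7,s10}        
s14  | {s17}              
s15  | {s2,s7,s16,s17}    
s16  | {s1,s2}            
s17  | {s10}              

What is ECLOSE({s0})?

Start with {s0}.
From s0 via epsilon: add s4, s10, s16.
From s16 via epsilon: add s1, s2.
From s2 via epsilon: add s11.
No new states can be added; the closed set is {s0, s1, s2, s4, s10, s11, s16}.

{s0, s1, s2, s4, s10, s11, s16}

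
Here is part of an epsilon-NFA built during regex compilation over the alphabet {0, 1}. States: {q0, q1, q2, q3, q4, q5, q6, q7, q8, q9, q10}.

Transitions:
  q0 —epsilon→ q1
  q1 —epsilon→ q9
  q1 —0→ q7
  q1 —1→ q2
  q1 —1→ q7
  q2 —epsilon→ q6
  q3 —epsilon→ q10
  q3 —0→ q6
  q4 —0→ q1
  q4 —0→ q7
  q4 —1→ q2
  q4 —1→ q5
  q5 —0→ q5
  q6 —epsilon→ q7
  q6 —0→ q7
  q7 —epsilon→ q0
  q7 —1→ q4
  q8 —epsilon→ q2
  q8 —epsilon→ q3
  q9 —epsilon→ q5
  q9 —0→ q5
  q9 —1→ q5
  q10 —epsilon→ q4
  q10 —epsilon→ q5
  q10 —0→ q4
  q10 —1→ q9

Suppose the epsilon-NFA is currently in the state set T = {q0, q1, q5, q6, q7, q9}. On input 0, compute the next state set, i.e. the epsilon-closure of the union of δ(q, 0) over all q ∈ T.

{q0, q1, q5, q7, q9}

q1 on 0 → {q7}.
q5 on 0 → {q5}.
q6 on 0 → {q7}.
q9 on 0 → {q5}.
No 0-transition from q0, q7.
Union after reading 0: {q5, q7}.
Now take the epsilon-closure:
From q7 via epsilon: add q0.
From q0 via epsilon: add q1.
From q1 via epsilon: add q9.
No new states can be added; the closed set is {q0, q1, q5, q7, q9}.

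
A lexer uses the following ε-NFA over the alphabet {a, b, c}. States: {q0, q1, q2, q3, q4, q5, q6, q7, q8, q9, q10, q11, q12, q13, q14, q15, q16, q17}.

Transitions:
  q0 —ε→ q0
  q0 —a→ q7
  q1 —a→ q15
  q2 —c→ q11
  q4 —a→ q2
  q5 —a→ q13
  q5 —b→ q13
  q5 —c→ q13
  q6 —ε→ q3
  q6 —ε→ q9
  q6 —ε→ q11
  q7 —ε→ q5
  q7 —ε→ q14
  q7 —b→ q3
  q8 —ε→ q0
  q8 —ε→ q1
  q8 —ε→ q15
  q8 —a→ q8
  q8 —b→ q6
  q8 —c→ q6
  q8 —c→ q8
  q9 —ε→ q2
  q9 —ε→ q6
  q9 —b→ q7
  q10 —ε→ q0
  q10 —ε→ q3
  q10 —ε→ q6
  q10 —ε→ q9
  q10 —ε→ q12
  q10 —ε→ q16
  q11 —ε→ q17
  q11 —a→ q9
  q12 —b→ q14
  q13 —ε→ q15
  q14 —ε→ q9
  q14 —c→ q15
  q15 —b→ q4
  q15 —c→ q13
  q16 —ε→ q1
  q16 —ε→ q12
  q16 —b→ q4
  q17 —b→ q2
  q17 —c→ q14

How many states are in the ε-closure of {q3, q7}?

Start with {q3, q7}.
From q7 via ε: add q5, q14.
From q14 via ε: add q9.
From q9 via ε: add q2, q6.
From q6 via ε: add q11.
From q11 via ε: add q17.
ε-closure = {q2, q3, q5, q6, q7, q9, q11, q14, q17}, which has 9 states.

9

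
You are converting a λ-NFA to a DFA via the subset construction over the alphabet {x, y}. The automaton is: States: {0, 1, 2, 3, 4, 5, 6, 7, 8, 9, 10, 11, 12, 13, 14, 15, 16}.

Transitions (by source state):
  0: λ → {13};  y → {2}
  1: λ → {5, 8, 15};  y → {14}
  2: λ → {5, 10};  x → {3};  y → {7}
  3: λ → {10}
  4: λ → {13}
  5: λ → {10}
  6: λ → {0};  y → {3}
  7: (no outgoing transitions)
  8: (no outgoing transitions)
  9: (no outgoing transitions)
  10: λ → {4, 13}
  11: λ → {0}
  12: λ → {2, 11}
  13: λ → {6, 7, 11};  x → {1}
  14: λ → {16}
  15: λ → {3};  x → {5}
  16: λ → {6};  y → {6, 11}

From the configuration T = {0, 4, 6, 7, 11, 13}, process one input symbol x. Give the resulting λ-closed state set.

{0, 1, 3, 4, 5, 6, 7, 8, 10, 11, 13, 15}

13 on x → {1}.
No x-transition from 0, 4, 6, 7, 11.
Union after reading x: {1}.
Now take the λ-closure:
From 1 via λ: add 5, 8, 15.
From 5 via λ: add 10.
From 15 via λ: add 3.
From 10 via λ: add 4, 13.
From 13 via λ: add 6, 7, 11.
From 6 via λ: add 0.
No new states can be added; the closed set is {0, 1, 3, 4, 5, 6, 7, 8, 10, 11, 13, 15}.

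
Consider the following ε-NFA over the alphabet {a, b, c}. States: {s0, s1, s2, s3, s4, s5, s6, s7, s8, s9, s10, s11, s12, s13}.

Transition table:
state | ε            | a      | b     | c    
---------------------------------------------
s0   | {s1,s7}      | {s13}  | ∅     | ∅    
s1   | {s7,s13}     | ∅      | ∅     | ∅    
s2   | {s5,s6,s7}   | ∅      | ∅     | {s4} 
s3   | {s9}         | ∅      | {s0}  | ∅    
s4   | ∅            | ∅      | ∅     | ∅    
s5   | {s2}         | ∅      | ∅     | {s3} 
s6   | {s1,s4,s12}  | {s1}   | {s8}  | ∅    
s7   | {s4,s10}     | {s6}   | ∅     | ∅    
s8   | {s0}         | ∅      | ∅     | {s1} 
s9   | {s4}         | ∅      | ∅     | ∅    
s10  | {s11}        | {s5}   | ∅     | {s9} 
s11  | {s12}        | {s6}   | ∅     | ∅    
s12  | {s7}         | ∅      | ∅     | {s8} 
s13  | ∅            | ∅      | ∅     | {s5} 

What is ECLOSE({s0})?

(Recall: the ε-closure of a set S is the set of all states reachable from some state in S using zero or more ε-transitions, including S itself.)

{s0, s1, s4, s7, s10, s11, s12, s13}

Start with {s0}.
From s0 via ε: add s1, s7.
From s1 via ε: add s13.
From s7 via ε: add s4, s10.
From s10 via ε: add s11.
From s11 via ε: add s12.
No new states can be added; the closed set is {s0, s1, s4, s7, s10, s11, s12, s13}.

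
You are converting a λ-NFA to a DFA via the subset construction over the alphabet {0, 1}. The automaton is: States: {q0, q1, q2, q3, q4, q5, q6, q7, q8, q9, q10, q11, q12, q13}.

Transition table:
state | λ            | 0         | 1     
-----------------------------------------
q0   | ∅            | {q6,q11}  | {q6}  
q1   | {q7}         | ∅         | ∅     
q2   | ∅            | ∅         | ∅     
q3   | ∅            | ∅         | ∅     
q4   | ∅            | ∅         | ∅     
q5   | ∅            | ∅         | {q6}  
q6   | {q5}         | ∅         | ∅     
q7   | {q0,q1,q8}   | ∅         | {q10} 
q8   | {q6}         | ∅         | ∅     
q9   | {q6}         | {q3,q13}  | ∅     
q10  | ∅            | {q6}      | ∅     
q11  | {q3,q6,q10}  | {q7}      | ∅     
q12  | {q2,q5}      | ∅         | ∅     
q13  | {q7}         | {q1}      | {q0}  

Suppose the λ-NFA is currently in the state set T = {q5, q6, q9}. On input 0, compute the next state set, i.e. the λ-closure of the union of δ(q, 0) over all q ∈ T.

{q0, q1, q3, q5, q6, q7, q8, q13}

q9 on 0 → {q3, q13}.
No 0-transition from q5, q6.
Union after reading 0: {q3, q13}.
Now take the λ-closure:
From q13 via λ: add q7.
From q7 via λ: add q0, q1, q8.
From q8 via λ: add q6.
From q6 via λ: add q5.
No new states can be added; the closed set is {q0, q1, q3, q5, q6, q7, q8, q13}.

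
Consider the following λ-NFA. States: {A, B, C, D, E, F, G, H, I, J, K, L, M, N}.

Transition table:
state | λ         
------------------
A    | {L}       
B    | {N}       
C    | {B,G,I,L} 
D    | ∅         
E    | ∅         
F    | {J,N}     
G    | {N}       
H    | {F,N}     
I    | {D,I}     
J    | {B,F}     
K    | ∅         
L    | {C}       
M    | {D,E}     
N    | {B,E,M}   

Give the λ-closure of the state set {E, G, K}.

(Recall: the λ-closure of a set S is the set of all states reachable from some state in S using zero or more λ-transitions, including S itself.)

{B, D, E, G, K, M, N}

Start with {E, G, K}.
From G via λ: add N.
From N via λ: add B, M.
From M via λ: add D.
No new states can be added; the closed set is {B, D, E, G, K, M, N}.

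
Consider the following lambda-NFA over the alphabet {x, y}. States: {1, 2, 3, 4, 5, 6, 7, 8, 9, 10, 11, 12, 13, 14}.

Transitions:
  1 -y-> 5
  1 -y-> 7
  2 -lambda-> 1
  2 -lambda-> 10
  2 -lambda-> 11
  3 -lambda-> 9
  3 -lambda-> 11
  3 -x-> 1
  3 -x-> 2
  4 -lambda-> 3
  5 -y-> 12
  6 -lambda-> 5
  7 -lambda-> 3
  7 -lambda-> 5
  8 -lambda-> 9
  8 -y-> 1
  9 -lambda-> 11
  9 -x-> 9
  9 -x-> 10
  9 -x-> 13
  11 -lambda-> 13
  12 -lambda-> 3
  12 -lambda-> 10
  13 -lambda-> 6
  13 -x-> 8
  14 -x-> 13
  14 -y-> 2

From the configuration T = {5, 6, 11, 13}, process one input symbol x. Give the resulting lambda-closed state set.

13 on x → {8}.
No x-transition from 5, 6, 11.
Union after reading x: {8}.
Now take the lambda-closure:
From 8 via lambda: add 9.
From 9 via lambda: add 11.
From 11 via lambda: add 13.
From 13 via lambda: add 6.
From 6 via lambda: add 5.
No new states can be added; the closed set is {5, 6, 8, 9, 11, 13}.

{5, 6, 8, 9, 11, 13}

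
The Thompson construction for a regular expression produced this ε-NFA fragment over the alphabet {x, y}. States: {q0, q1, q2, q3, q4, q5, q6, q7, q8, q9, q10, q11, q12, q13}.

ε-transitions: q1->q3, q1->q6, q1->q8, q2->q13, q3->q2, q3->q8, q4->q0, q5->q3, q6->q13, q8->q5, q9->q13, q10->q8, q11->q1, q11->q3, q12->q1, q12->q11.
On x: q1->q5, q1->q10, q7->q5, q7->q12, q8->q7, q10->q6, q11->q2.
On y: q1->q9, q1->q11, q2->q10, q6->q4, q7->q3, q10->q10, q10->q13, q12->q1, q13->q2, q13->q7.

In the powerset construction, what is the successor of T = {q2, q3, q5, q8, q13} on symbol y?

{q2, q3, q5, q7, q8, q10, q13}

q2 on y → {q10}.
q13 on y → {q2, q7}.
No y-transition from q3, q5, q8.
Union after reading y: {q2, q7, q10}.
Now take the ε-closure:
From q2 via ε: add q13.
From q10 via ε: add q8.
From q8 via ε: add q5.
From q5 via ε: add q3.
No new states can be added; the closed set is {q2, q3, q5, q7, q8, q10, q13}.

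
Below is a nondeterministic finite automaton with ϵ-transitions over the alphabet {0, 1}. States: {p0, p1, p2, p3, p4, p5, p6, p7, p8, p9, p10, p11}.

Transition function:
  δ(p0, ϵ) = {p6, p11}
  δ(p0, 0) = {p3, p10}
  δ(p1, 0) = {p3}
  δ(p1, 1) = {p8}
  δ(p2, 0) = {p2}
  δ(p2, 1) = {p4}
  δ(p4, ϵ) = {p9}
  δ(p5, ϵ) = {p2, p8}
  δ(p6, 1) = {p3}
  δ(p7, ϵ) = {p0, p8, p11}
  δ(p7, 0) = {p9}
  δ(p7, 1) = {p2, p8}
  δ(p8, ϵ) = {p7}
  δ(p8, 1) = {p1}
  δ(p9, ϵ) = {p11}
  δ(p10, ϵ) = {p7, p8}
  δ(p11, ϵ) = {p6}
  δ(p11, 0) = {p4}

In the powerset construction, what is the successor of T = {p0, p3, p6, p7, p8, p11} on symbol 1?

p6 on 1 → {p3}.
p7 on 1 → {p2, p8}.
p8 on 1 → {p1}.
No 1-transition from p0, p3, p11.
Union after reading 1: {p1, p2, p3, p8}.
Now take the ϵ-closure:
From p8 via ϵ: add p7.
From p7 via ϵ: add p0, p11.
From p0 via ϵ: add p6.
No new states can be added; the closed set is {p0, p1, p2, p3, p6, p7, p8, p11}.

{p0, p1, p2, p3, p6, p7, p8, p11}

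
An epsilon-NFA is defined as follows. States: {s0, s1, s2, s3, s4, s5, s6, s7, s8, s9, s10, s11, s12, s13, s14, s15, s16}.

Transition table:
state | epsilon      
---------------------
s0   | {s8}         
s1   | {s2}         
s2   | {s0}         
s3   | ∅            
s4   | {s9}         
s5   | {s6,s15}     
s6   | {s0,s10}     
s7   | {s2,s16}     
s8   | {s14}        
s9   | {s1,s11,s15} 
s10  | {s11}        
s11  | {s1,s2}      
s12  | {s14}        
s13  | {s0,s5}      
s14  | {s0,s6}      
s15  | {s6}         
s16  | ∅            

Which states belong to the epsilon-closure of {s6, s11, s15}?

{s0, s1, s2, s6, s8, s10, s11, s14, s15}

Start with {s6, s11, s15}.
From s6 via epsilon: add s0, s10.
From s11 via epsilon: add s1, s2.
From s0 via epsilon: add s8.
From s8 via epsilon: add s14.
No new states can be added; the closed set is {s0, s1, s2, s6, s8, s10, s11, s14, s15}.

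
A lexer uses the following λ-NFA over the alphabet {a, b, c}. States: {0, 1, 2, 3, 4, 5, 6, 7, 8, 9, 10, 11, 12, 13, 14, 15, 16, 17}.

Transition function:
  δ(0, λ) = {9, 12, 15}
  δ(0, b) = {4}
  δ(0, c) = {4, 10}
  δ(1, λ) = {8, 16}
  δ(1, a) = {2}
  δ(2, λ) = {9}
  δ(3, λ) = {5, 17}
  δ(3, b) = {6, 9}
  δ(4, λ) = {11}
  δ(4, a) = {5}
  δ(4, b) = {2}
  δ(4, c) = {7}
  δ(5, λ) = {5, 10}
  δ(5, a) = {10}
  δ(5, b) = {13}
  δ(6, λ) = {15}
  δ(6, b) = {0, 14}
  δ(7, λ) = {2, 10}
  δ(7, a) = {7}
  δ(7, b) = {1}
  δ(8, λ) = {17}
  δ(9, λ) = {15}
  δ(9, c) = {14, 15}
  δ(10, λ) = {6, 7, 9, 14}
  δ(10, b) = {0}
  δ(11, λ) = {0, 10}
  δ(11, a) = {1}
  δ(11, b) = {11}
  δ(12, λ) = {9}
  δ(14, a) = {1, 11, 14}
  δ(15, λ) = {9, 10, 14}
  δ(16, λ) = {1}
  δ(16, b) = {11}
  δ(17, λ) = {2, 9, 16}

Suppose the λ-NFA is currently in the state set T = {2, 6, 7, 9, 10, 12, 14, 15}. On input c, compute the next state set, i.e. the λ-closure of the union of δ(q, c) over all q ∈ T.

9 on c → {14, 15}.
No c-transition from 2, 6, 7, 10, 12, 14, 15.
Union after reading c: {14, 15}.
Now take the λ-closure:
From 15 via λ: add 9, 10.
From 10 via λ: add 6, 7.
From 7 via λ: add 2.
No new states can be added; the closed set is {2, 6, 7, 9, 10, 14, 15}.

{2, 6, 7, 9, 10, 14, 15}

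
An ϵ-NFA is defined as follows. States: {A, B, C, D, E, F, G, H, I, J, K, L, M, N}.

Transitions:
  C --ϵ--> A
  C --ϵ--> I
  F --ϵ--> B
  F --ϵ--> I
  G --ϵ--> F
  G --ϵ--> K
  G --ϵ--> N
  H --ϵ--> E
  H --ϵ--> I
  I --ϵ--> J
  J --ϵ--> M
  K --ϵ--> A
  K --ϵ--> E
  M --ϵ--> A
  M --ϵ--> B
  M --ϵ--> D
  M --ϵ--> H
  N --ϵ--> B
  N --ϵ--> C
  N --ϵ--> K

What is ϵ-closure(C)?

Start with {C}.
From C via ϵ: add A, I.
From I via ϵ: add J.
From J via ϵ: add M.
From M via ϵ: add B, D, H.
From H via ϵ: add E.
No new states can be added; the closed set is {A, B, C, D, E, H, I, J, M}.

{A, B, C, D, E, H, I, J, M}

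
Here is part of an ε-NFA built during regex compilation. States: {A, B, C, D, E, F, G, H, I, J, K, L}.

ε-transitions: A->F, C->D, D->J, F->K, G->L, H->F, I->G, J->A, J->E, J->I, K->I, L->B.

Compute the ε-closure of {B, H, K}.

Start with {B, H, K}.
From H via ε: add F.
From K via ε: add I.
From I via ε: add G.
From G via ε: add L.
No new states can be added; the closed set is {B, F, G, H, I, K, L}.

{B, F, G, H, I, K, L}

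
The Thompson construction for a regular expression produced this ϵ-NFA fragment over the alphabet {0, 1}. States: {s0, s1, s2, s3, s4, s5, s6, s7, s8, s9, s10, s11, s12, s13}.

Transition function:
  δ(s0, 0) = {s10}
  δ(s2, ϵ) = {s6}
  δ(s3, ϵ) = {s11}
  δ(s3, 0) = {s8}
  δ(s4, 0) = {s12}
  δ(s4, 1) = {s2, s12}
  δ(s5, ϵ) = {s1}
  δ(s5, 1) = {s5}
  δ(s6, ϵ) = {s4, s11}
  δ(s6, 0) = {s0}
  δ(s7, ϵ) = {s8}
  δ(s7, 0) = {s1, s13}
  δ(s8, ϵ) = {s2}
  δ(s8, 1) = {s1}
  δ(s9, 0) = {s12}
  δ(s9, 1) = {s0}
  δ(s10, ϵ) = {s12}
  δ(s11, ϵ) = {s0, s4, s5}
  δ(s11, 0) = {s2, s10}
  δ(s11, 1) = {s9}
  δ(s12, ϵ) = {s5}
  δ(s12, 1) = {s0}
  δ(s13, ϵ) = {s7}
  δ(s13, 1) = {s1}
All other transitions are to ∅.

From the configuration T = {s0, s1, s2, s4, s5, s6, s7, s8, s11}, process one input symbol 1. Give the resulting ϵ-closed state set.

s4 on 1 → {s2, s12}.
s5 on 1 → {s5}.
s8 on 1 → {s1}.
s11 on 1 → {s9}.
No 1-transition from s0, s1, s2, s6, s7.
Union after reading 1: {s1, s2, s5, s9, s12}.
Now take the ϵ-closure:
From s2 via ϵ: add s6.
From s6 via ϵ: add s4, s11.
From s11 via ϵ: add s0.
No new states can be added; the closed set is {s0, s1, s2, s4, s5, s6, s9, s11, s12}.

{s0, s1, s2, s4, s5, s6, s9, s11, s12}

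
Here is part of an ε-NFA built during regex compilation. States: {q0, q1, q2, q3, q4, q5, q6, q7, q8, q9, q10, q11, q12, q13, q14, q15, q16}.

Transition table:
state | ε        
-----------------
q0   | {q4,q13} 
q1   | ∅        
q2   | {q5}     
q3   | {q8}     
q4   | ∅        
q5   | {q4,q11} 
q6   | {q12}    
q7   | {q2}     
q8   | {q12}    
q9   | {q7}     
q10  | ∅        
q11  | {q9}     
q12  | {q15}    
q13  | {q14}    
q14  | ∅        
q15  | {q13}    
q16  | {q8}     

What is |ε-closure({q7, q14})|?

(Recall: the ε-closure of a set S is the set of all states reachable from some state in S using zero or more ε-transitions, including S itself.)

7

Start with {q7, q14}.
From q7 via ε: add q2.
From q2 via ε: add q5.
From q5 via ε: add q4, q11.
From q11 via ε: add q9.
ε-closure = {q2, q4, q5, q7, q9, q11, q14}, which has 7 states.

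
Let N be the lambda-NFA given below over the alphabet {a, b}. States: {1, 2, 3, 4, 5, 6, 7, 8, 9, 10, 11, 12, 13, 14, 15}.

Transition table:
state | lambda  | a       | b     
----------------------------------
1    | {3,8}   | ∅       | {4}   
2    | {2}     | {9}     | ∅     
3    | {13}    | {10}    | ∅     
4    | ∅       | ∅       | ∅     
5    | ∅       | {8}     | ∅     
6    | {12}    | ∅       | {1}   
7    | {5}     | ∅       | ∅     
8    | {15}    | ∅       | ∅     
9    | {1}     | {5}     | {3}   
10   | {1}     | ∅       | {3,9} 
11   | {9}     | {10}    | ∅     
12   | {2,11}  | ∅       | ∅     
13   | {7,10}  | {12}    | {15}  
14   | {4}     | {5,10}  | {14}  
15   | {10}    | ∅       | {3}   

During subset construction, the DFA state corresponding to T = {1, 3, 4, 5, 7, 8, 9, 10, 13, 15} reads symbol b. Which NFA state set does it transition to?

{1, 3, 4, 5, 7, 8, 9, 10, 13, 15}

1 on b → {4}.
9 on b → {3}.
10 on b → {3, 9}.
13 on b → {15}.
15 on b → {3}.
No b-transition from 3, 4, 5, 7, 8.
Union after reading b: {3, 4, 9, 15}.
Now take the lambda-closure:
From 3 via lambda: add 13.
From 9 via lambda: add 1.
From 15 via lambda: add 10.
From 1 via lambda: add 8.
From 13 via lambda: add 7.
From 7 via lambda: add 5.
No new states can be added; the closed set is {1, 3, 4, 5, 7, 8, 9, 10, 13, 15}.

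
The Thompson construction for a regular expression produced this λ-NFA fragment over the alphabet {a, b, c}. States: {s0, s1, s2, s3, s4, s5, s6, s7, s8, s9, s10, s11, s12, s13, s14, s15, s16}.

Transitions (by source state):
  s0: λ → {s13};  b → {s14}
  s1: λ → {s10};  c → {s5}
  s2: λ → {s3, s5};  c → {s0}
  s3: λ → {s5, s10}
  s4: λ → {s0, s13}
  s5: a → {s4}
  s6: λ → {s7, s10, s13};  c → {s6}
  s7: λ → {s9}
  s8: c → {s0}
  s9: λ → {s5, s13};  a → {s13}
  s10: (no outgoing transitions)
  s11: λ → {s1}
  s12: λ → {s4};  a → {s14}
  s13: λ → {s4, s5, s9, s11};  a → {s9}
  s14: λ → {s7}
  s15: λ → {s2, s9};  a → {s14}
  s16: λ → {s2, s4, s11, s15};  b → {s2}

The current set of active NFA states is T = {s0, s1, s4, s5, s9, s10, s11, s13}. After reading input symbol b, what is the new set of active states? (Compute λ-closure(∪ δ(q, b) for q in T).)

{s0, s1, s4, s5, s7, s9, s10, s11, s13, s14}

s0 on b → {s14}.
No b-transition from s1, s4, s5, s9, s10, s11, s13.
Union after reading b: {s14}.
Now take the λ-closure:
From s14 via λ: add s7.
From s7 via λ: add s9.
From s9 via λ: add s5, s13.
From s13 via λ: add s4, s11.
From s4 via λ: add s0.
From s11 via λ: add s1.
From s1 via λ: add s10.
No new states can be added; the closed set is {s0, s1, s4, s5, s7, s9, s10, s11, s13, s14}.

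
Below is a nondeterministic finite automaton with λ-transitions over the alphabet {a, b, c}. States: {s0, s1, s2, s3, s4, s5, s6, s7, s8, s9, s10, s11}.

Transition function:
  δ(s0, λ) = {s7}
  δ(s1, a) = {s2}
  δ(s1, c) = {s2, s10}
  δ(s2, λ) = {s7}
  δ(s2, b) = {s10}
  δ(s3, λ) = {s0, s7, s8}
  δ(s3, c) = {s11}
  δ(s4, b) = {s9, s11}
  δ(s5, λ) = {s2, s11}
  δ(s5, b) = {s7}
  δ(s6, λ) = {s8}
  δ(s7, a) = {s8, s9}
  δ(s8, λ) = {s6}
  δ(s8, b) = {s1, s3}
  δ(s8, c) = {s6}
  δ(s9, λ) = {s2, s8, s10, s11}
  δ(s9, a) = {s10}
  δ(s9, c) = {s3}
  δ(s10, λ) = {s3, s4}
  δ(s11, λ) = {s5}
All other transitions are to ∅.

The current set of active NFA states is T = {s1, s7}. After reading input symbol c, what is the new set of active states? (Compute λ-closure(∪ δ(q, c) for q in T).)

{s0, s2, s3, s4, s6, s7, s8, s10}

s1 on c → {s2, s10}.
No c-transition from s7.
Union after reading c: {s2, s10}.
Now take the λ-closure:
From s2 via λ: add s7.
From s10 via λ: add s3, s4.
From s3 via λ: add s0, s8.
From s8 via λ: add s6.
No new states can be added; the closed set is {s0, s2, s3, s4, s6, s7, s8, s10}.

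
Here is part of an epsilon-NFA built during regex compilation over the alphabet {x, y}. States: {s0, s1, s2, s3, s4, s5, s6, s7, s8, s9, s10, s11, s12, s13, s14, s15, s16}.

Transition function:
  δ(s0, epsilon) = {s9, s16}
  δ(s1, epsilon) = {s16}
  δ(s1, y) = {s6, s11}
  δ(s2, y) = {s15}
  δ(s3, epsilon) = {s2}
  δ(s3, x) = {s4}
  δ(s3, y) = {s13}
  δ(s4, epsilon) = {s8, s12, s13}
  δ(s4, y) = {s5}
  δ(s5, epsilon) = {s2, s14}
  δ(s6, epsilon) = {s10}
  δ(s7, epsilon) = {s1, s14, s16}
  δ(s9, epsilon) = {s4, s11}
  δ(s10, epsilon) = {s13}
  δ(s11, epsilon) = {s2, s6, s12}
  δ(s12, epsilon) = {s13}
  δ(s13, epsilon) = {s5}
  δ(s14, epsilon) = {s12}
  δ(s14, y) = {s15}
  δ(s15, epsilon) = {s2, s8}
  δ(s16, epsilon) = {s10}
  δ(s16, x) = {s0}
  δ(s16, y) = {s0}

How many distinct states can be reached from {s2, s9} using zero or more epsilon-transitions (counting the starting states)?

Start with {s2, s9}.
From s9 via epsilon: add s4, s11.
From s4 via epsilon: add s8, s12, s13.
From s11 via epsilon: add s6.
From s6 via epsilon: add s10.
From s13 via epsilon: add s5.
From s5 via epsilon: add s14.
epsilon-closure = {s2, s4, s5, s6, s8, s9, s10, s11, s12, s13, s14}, which has 11 states.

11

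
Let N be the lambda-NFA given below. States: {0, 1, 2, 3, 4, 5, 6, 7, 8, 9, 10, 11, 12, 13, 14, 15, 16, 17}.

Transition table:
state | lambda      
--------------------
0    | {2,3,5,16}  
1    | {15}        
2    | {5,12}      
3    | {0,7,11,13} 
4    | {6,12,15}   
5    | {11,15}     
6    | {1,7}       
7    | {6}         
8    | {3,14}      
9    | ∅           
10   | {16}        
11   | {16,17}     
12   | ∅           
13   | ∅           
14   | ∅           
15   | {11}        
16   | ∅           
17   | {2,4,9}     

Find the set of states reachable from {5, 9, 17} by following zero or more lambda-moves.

{1, 2, 4, 5, 6, 7, 9, 11, 12, 15, 16, 17}

Start with {5, 9, 17}.
From 5 via lambda: add 11, 15.
From 17 via lambda: add 2, 4.
From 2 via lambda: add 12.
From 4 via lambda: add 6.
From 11 via lambda: add 16.
From 6 via lambda: add 1, 7.
No new states can be added; the closed set is {1, 2, 4, 5, 6, 7, 9, 11, 12, 15, 16, 17}.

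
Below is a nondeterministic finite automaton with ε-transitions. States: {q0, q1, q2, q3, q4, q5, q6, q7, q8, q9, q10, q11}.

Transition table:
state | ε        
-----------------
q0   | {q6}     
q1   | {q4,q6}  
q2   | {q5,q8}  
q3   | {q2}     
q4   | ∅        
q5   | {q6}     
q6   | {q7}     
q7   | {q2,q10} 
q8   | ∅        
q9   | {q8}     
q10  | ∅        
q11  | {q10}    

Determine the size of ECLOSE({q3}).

Start with {q3}.
From q3 via ε: add q2.
From q2 via ε: add q5, q8.
From q5 via ε: add q6.
From q6 via ε: add q7.
From q7 via ε: add q10.
ε-closure = {q2, q3, q5, q6, q7, q8, q10}, which has 7 states.

7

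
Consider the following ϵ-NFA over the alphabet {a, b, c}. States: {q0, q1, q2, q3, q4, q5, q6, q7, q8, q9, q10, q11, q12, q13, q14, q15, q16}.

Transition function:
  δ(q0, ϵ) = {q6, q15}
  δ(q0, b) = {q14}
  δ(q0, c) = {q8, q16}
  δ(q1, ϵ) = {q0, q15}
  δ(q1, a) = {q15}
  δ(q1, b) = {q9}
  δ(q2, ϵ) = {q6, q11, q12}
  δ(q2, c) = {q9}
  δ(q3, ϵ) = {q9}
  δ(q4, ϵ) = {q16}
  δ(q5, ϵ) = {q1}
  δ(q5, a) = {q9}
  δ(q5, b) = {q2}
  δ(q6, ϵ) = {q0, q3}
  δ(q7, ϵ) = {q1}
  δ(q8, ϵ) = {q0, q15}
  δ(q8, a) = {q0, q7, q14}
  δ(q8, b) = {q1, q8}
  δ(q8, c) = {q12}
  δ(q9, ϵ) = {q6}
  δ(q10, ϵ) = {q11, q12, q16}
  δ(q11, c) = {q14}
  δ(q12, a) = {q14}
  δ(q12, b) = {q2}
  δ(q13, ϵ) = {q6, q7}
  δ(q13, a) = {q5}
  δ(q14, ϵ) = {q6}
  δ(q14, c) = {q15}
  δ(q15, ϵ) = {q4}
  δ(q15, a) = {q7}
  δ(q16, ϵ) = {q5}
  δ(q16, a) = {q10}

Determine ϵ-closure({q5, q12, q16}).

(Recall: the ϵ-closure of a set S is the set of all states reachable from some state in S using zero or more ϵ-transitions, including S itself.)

{q0, q1, q3, q4, q5, q6, q9, q12, q15, q16}

Start with {q5, q12, q16}.
From q5 via ϵ: add q1.
From q1 via ϵ: add q0, q15.
From q0 via ϵ: add q6.
From q15 via ϵ: add q4.
From q6 via ϵ: add q3.
From q3 via ϵ: add q9.
No new states can be added; the closed set is {q0, q1, q3, q4, q5, q6, q9, q12, q15, q16}.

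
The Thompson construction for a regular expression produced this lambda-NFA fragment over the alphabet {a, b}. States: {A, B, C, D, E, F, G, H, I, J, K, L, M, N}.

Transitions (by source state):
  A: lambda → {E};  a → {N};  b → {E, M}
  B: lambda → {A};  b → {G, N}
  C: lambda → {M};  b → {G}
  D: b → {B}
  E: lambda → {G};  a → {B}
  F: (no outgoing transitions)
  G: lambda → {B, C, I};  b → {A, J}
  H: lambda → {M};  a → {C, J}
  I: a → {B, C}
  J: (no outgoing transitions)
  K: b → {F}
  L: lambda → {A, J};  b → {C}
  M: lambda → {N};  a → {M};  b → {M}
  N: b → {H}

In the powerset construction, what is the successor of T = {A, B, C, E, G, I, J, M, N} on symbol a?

A on a → {N}.
E on a → {B}.
I on a → {B, C}.
M on a → {M}.
No a-transition from B, C, G, J, N.
Union after reading a: {B, C, M, N}.
Now take the lambda-closure:
From B via lambda: add A.
From A via lambda: add E.
From E via lambda: add G.
From G via lambda: add I.
No new states can be added; the closed set is {A, B, C, E, G, I, M, N}.

{A, B, C, E, G, I, M, N}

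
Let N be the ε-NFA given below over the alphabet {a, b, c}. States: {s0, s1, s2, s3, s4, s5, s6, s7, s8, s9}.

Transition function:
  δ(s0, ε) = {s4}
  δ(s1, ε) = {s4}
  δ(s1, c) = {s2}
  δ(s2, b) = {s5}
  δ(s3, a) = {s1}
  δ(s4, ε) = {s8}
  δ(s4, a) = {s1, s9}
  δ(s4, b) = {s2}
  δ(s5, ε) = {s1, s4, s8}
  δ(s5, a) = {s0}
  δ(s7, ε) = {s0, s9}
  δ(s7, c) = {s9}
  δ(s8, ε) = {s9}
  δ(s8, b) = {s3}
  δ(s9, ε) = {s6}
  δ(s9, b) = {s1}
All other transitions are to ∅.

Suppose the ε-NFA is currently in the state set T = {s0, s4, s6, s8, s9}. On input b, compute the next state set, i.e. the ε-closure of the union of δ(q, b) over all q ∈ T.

s4 on b → {s2}.
s8 on b → {s3}.
s9 on b → {s1}.
No b-transition from s0, s6.
Union after reading b: {s1, s2, s3}.
Now take the ε-closure:
From s1 via ε: add s4.
From s4 via ε: add s8.
From s8 via ε: add s9.
From s9 via ε: add s6.
No new states can be added; the closed set is {s1, s2, s3, s4, s6, s8, s9}.

{s1, s2, s3, s4, s6, s8, s9}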